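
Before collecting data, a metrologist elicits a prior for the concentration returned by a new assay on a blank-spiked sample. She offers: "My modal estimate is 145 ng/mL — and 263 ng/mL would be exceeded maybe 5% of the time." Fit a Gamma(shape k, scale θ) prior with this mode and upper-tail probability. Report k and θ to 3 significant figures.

Gamma(k,θ) with k>1 has mode (k−1)θ, so θ = 145/(k−1).
Need P(X < 263) = 0.95 with θ tied to k this way. Start at k = 2, θ = 145: P(X<263) ≈ 0.541.
Too low — raise k to concentrate. Iterating converges to k ≈ 8.86.
Then θ = 145/(8.86−1) ≈ 18.5.

k ≈ 8.86, θ ≈ 18.5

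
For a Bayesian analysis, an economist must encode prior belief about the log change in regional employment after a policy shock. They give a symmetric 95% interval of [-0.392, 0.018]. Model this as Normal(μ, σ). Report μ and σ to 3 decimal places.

A symmetric 95% interval runs μ ± z·σ with z = 1.96.
Half-width = 0.205, so σ = 0.205/1.96 = 0.105.
μ is the interval midpoint, -0.187.

μ = -0.187, σ = 0.105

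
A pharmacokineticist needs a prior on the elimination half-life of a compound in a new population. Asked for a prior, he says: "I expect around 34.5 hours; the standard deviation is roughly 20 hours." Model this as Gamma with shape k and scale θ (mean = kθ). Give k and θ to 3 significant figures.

k ≈ 2.98, θ ≈ 11.6

For Gamma(k, scale θ): mean = kθ, variance = kθ², so CV = 1/√k.
CV = SD/mean = 20/34.5 = 0.5797, hence k = 1/CV² = 2.98.
Then θ = mean/k = 34.5/2.98 = 11.6.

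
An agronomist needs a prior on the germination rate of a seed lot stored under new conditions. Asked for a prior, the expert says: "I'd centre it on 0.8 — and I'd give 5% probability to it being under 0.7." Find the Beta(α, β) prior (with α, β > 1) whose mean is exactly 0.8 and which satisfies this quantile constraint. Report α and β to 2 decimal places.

α ≈ 38.96, β ≈ 9.74

With mean 0.8 fixed, write α = 0.8s, β = 0.2s where s = α+β.
Need P(θ < 0.7) = 0.05 under Beta(0.8s, 0.2s). Normal approximation: (q−m)/√(m(1−m)/s) ≈ z_{0.05} = -1.64, so s ≈ 0.8·0.2·(-1.64)²/(0.7−0.8)² = 43.3.
At s = 43.3: P(θ<0.7) ≈ 0.060. Adjusting to match 0.05 gives s ≈ 48.70.
So α = 0.8·48.70 ≈ 38.96, β = 0.2·48.70 ≈ 9.74.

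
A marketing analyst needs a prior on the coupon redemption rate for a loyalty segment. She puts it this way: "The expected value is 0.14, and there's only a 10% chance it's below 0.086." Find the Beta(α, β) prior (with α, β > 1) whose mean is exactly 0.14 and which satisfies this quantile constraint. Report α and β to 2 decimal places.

α ≈ 8.40, β ≈ 51.62

With mean 0.14 fixed, write α = 0.14s, β = 0.86s where s = α+β.
Need P(θ < 0.086) = 0.1 under Beta(0.14s, 0.86s). Normal approximation: (q−m)/√(m(1−m)/s) ≈ z_{0.1} = -1.28, so s ≈ 0.14·0.86·(-1.28)²/(0.086−0.14)² = 67.8.
At s = 67.8: P(θ<0.086) ≈ 0.085. Adjusting to match 0.1 gives s ≈ 60.02.
So α = 0.14·60.02 ≈ 8.40, β = 0.86·60.02 ≈ 51.62.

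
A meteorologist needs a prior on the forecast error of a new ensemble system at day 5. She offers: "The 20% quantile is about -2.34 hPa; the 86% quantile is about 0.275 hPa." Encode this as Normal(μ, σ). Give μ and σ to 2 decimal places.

The p-quantile of Normal(μ,σ) is μ + z_p·σ, with z_{0.2} = -0.8416 and z_{0.86} = 1.08.
Eliminate σ: μ = (z₂·x₁ − z₁·x₂)/(z₂ − z₁) = (1.08·-2.34 − (-0.8416)·0.275)/1.922 = -1.19.
Then σ = (x₂ − x₁)/(z₂ − z₁) = (0.275 − -2.34)/1.922 = 1.36.

μ = -1.19, σ = 1.36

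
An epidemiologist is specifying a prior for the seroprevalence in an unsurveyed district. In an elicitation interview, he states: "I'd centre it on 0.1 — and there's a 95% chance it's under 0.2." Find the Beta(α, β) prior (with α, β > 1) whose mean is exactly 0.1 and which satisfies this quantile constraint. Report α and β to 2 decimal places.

With mean 0.1 fixed, write α = 0.1s, β = 0.9s where s = α+β.
Need P(θ < 0.2) = 0.95 under Beta(0.1s, 0.9s). Normal approximation: (q−m)/√(m(1−m)/s) ≈ z_{0.95} = 1.64, so s ≈ 0.1·0.9·(1.64)²/(0.2−0.1)² = 24.3.
At s = 24.3: P(θ<0.2) ≈ 0.932. Adjusting to match 0.95 gives s ≈ 30.87.
So α = 0.1·30.87 ≈ 3.09, β = 0.9·30.87 ≈ 27.79.

α ≈ 3.09, β ≈ 27.79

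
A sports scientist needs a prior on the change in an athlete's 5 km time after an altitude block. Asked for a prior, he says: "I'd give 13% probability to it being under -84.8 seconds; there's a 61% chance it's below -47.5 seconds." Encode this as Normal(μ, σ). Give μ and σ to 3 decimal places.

μ = -54.912, σ = 26.535

For Normal(μ,σ), the p-quantile is μ + z_p·σ. Here z_{0.13} = -1.126, z_{0.61} = 0.2793.
So -84.8 = μ − 1.126σ and -47.5 = μ + 0.2793σ.
Subtracting: σ = (-47.5 − -84.8)/(0.2793 − (-1.126)) = 26.535.
Then μ = -84.8 − (-1.126)·26.535 = -54.912.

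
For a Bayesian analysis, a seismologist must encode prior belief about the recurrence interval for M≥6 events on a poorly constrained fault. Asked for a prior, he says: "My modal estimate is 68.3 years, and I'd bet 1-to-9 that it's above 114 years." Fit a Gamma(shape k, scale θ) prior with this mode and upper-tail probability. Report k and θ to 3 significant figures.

Gamma(k,θ) with k>1 has mode (k−1)θ, so θ = 68.3/(k−1).
Need P(X < 114) = 0.9 with θ tied to k this way. Start at k = 2, θ = 68.3: P(X<114) ≈ 0.497.
Too low — raise k to concentrate. Iterating converges to k ≈ 8.2.
Then θ = 68.3/(8.2−1) ≈ 9.49.

k ≈ 8.2, θ ≈ 9.49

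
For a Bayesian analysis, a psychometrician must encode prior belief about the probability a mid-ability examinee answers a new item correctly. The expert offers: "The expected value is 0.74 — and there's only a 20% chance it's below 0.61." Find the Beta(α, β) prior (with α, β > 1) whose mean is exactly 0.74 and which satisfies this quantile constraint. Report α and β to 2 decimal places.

α ≈ 5.26, β ≈ 1.85

With mean 0.74 fixed, write α = 0.74s, β = 0.26s where s = α+β.
Need P(θ < 0.61) = 0.2 under Beta(0.74s, 0.26s). Normal approximation: (q−m)/√(m(1−m)/s) ≈ z_{0.2} = -0.842, so s ≈ 0.74·0.26·(-0.842)²/(0.61−0.74)² = 8.1.
At s = 8.1: P(θ<0.61) ≈ 0.189. Adjusting to match 0.2 gives s ≈ 7.11.
So α = 0.74·7.11 ≈ 5.26, β = 0.26·7.11 ≈ 1.85.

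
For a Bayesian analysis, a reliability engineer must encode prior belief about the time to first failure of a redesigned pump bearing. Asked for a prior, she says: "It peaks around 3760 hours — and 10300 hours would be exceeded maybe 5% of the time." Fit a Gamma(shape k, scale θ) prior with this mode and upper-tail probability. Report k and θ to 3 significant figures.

Gamma(k,θ) with k>1 has mode (k−1)θ, so θ = 3760/(k−1).
Need P(X < 10300) = 0.95 with θ tied to k this way. Start at k = 2, θ = 3760: P(X<10300) ≈ 0.758.
Too low — raise k to concentrate. Iterating converges to k ≈ 3.64.
Then θ = 3760/(3.64−1) ≈ 1420.

k ≈ 3.64, θ ≈ 1420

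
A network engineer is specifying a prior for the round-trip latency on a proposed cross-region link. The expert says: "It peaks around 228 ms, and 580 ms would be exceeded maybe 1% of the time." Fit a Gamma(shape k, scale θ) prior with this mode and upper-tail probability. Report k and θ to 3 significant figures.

k ≈ 6.36, θ ≈ 42.5

Gamma(k,θ) with k>1 has mode (k−1)θ, so θ = 228/(k−1).
Need P(X < 580) = 0.99 with θ tied to k this way. Start at k = 2, θ = 228: P(X<580) ≈ 0.722.
Too low — raise k to concentrate. Iterating converges to k ≈ 6.36.
Then θ = 228/(6.36−1) ≈ 42.5.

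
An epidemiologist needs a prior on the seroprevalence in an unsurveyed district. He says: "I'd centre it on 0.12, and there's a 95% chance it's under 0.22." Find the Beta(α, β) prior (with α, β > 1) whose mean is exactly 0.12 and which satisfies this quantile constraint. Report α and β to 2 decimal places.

With mean 0.12 fixed, write α = 0.12s, β = 0.88s where s = α+β.
Need P(θ < 0.22) = 0.95 under Beta(0.12s, 0.88s). Normal approximation: (q−m)/√(m(1−m)/s) ≈ z_{0.95} = 1.64, so s ≈ 0.12·0.88·(1.64)²/(0.22−0.12)² = 28.6.
At s = 28.6: P(θ<0.22) ≈ 0.934. Adjusting to match 0.95 gives s ≈ 35.01.
So α = 0.12·35.01 ≈ 4.20, β = 0.88·35.01 ≈ 30.81.

α ≈ 4.20, β ≈ 30.81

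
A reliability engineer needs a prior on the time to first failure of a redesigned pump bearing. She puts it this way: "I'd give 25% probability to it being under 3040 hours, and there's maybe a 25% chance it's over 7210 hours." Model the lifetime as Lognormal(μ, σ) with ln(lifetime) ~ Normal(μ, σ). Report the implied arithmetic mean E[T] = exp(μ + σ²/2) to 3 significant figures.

E[T] ≈ 5750 hours

If T ~ Lognormal(μ,σ) then ln T ~ Normal(μ,σ), so the p-quantile of ln T is μ + z_p·σ.
ln(3040) = 8.02 and ln(7210) = 8.883; z_{0.25} = -0.6745, z_{0.75} = 0.6745.
σ = (8.883 − 8.02)/(0.6745 − (-0.6745)) = 0.640.
μ = 8.02 − (-0.6745)·0.640 = 8.451.
E[T] = exp(μ + σ²/2) = exp(8.451 + 0.2049) = 5750 hours.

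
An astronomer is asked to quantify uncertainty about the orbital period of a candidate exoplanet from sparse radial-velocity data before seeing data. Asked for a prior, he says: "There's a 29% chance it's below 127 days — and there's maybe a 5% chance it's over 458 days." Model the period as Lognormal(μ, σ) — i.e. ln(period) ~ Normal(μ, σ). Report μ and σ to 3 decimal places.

If T ~ Lognormal(μ,σ) then ln T ~ Normal(μ,σ), so the p-quantile of ln T is μ + z_p·σ.
ln(127) = 4.844 and ln(458) = 6.127; z_{0.29} = -0.5534, z_{0.95} = 1.645.
σ = (6.127 − 4.844)/(1.645 − (-0.5534)) = 0.584.
μ = 4.844 − (-0.5534)·0.584 = 5.167.

μ ≈ 5.167, σ ≈ 0.584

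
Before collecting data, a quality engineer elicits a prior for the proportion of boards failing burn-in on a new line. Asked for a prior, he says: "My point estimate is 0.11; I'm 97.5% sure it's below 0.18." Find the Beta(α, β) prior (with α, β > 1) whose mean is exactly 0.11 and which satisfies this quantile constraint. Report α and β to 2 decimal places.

α ≈ 10.41, β ≈ 84.20

With mean 0.11 fixed, write α = 0.11s, β = 0.89s where s = α+β.
Need P(θ < 0.18) = 0.975 under Beta(0.11s, 0.89s). Normal approximation: (q−m)/√(m(1−m)/s) ≈ z_{0.975} = 1.96, so s ≈ 0.11·0.89·(1.96)²/(0.18−0.11)² = 76.8.
At s = 76.8: P(θ<0.18) ≈ 0.963. Adjusting to match 0.975 gives s ≈ 94.61.
So α = 0.11·94.61 ≈ 10.41, β = 0.89·94.61 ≈ 84.20.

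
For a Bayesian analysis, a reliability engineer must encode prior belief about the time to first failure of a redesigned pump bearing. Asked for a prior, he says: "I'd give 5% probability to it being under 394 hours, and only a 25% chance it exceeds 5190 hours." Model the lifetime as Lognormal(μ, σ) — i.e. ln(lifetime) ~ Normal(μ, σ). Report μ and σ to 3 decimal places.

μ ≈ 7.805, σ ≈ 1.112

If T ~ Lognormal(μ,σ) then ln T ~ Normal(μ,σ), so the p-quantile of ln T is μ + z_p·σ.
ln(394) = 5.976 and ln(5190) = 8.554; z_{0.05} = -1.645, z_{0.75} = 0.6745.
σ = (8.554 − 5.976)/(0.6745 − (-1.645)) = 1.112.
μ = 5.976 − (-1.645)·1.112 = 7.805.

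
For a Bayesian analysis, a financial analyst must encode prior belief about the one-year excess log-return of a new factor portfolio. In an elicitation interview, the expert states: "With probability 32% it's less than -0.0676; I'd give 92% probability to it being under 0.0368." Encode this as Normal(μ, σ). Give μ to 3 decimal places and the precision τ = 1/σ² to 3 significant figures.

μ = -0.042, τ = 322

The p-quantile of Normal(μ,σ) is μ + z_p·σ, with z_{0.32} = -0.4677 and z_{0.92} = 1.405.
Eliminate σ: μ = (z₂·x₁ − z₁·x₂)/(z₂ − z₁) = (1.405·-0.0676 − (-0.4677)·0.0368)/1.873 = -0.042.
Then σ = (x₂ − x₁)/(z₂ − z₁) = (0.0368 − -0.0676)/1.873 = 0.056.
Precision τ = 1/σ² = 1/0.05575² = 322.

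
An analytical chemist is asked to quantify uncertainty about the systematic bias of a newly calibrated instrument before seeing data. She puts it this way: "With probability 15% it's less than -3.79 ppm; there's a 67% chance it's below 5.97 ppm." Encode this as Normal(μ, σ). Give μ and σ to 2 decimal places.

μ = 3.06, σ = 6.61

For Normal(μ,σ), the p-quantile is μ + z_p·σ. Here z_{0.15} = -1.036, z_{0.67} = 0.4399.
So -3.79 = μ − 1.036σ and 5.97 = μ + 0.4399σ.
Subtracting: σ = (5.97 − -3.79)/(0.4399 − (-1.036)) = 6.61.
Then μ = -3.79 − (-1.036)·6.61 = 3.06.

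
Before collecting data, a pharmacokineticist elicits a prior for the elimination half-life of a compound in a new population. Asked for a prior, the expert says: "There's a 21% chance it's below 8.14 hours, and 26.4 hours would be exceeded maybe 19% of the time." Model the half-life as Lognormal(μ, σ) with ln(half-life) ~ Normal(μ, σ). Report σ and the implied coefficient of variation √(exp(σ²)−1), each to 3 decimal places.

If T ~ Lognormal(μ,σ) then ln T ~ Normal(μ,σ), so the p-quantile of ln T is μ + z_p·σ.
ln(8.14) = 2.097 and ln(26.4) = 3.273; z_{0.21} = -0.8064, z_{0.81} = 0.8779.
σ = (3.273 − 2.097)/(0.8779 − (-0.8064)) = 0.699.
μ = 2.097 − (-0.8064)·0.699 = 2.660.
CV = √(exp(σ²)−1) = √(exp(0.4880)−1) = 0.793.

σ ≈ 0.699, CV ≈ 0.793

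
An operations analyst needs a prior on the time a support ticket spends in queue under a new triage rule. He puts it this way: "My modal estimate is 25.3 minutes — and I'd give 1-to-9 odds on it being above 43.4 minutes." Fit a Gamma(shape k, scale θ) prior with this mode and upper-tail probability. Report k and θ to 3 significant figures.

k ≈ 7.51, θ ≈ 3.89

Gamma(k,θ) with k>1 has mode (k−1)θ, so θ = 25.3/(k−1).
Need P(X < 43.4) = 0.9 with θ tied to k this way. Start at k = 2, θ = 25.3: P(X<43.4) ≈ 0.512.
Too low — raise k to concentrate. Iterating converges to k ≈ 7.51.
Then θ = 25.3/(7.51−1) ≈ 3.89.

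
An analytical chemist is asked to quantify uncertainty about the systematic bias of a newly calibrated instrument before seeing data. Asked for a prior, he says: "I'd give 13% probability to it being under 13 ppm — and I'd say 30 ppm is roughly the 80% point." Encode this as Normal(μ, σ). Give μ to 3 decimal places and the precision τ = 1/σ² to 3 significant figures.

μ = 22.730, τ = 0.0134

The p-quantile of Normal(μ,σ) is μ + z_p·σ, with z_{0.13} = -1.126 and z_{0.8} = 0.8416.
Eliminate σ: μ = (z₂·x₁ − z₁·x₂)/(z₂ − z₁) = (0.8416·13 − (-1.126)·30)/1.968 = 22.730.
Then σ = (x₂ − x₁)/(z₂ − z₁) = (30 − 13)/1.968 = 8.638.
Precision τ = 1/σ² = 1/8.638² = 0.0134.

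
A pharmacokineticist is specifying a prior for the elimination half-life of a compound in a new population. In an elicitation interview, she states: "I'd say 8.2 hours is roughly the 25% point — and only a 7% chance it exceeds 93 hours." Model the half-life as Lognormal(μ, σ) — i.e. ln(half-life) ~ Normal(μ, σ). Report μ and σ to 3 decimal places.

μ ≈ 2.866, σ ≈ 1.129

If T ~ Lognormal(μ,σ) then ln T ~ Normal(μ,σ), so the p-quantile of ln T is μ + z_p·σ.
ln(8.2) = 2.104 and ln(93) = 4.533; z_{0.25} = -0.6745, z_{0.93} = 1.476.
σ = (4.533 − 2.104)/(1.476 − (-0.6745)) = 1.129.
μ = 2.104 − (-0.6745)·1.129 = 2.866.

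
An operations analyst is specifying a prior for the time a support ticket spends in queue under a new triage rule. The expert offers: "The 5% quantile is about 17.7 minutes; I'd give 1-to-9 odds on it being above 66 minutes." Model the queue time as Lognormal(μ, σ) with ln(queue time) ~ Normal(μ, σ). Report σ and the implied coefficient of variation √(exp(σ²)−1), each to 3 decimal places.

If T ~ Lognormal(μ,σ) then ln T ~ Normal(μ,σ), so the p-quantile of ln T is μ + z_p·σ.
ln(17.7) = 2.874 and ln(66) = 4.19; z_{0.05} = -1.645, z_{0.9} = 1.282.
σ = (4.19 − 2.874)/(1.282 − (-1.645)) = 0.450.
μ = 2.874 − (-1.645)·0.450 = 3.613.
CV = √(exp(σ²)−1) = √(exp(0.2023)−1) = 0.473.

σ ≈ 0.450, CV ≈ 0.473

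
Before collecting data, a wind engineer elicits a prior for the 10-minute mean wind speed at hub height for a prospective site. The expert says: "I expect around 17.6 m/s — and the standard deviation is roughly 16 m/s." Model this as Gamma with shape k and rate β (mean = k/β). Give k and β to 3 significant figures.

For Gamma(k, rate β): mean = k/β, variance = k/β², so CV = 1/√k.
CV = SD/mean = 16/17.6 = 0.9091, hence k = 1/CV² = 1.21.
Then β = k/mean = 1.21/17.6 = 0.0688.

k ≈ 1.21, β ≈ 0.0688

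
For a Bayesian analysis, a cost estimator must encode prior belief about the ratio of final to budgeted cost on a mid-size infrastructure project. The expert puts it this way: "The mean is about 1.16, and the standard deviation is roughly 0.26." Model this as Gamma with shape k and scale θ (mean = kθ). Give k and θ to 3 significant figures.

For Gamma(k, scale θ): mean = kθ, variance = kθ², so CV = 1/√k.
CV = SD/mean = 0.26/1.16 = 0.2241, hence k = 1/CV² = 19.9.
Then θ = mean/k = 1.16/19.9 = 0.0583.

k ≈ 19.9, θ ≈ 0.0583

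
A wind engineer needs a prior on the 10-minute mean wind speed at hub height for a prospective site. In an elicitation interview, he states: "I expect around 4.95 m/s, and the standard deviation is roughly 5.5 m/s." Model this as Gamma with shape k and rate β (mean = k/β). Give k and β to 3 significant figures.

k ≈ 0.81, β ≈ 0.164

For Gamma(k, rate β): mean = k/β, variance = k/β², so CV = 1/√k.
CV = SD/mean = 5.5/4.95 = 1.111, hence k = 1/CV² = 0.81.
Then β = k/mean = 0.81/4.95 = 0.164.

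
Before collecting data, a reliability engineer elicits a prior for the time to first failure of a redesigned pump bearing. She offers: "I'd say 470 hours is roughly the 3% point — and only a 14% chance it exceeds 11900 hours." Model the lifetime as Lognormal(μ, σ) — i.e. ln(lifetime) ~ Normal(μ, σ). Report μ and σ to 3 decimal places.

If T ~ Lognormal(μ,σ) then ln T ~ Normal(μ,σ), so the p-quantile of ln T is μ + z_p·σ.
ln(470) = 6.153 and ln(11900) = 9.384; z_{0.03} = -1.881, z_{0.86} = 1.08.
σ = (9.384 − 6.153)/(1.08 − (-1.881)) = 1.091.
μ = 6.153 − (-1.881)·1.091 = 8.205.

μ ≈ 8.205, σ ≈ 1.091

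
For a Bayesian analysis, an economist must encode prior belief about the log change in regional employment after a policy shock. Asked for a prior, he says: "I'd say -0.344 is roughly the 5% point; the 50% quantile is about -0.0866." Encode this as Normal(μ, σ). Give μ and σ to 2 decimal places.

The p-quantile of Normal(μ,σ) is μ + z_p·σ, with z_{0.05} = -1.645 and z_{0.5} = 0.
Eliminate σ: μ = (z₂·x₁ − z₁·x₂)/(z₂ − z₁) = (0·-0.344 − (-1.645)·-0.0866)/1.645 = -0.09.
Then σ = (x₂ − x₁)/(z₂ − z₁) = (-0.0866 − -0.344)/1.645 = 0.16.

μ = -0.09, σ = 0.16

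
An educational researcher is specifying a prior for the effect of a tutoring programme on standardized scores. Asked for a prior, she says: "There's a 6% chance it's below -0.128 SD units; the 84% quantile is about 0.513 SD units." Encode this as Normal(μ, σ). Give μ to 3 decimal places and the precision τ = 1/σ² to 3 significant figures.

For Normal(μ,σ), the p-quantile is μ + z_p·σ. Here z_{0.06} = -1.555, z_{0.84} = 0.9945.
So -0.128 = μ − 1.555σ and 0.513 = μ + 0.9945σ.
Subtracting: σ = (0.513 − -0.128)/(0.9945 − (-1.555)) = 0.251.
Then μ = -0.128 − (-1.555)·0.251 = 0.263.
Precision τ = 1/σ² = 1/0.2514² = 15.8.

μ = 0.263, τ = 15.8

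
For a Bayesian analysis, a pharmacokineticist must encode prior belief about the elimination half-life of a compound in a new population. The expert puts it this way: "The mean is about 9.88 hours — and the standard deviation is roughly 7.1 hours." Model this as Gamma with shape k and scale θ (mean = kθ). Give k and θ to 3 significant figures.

For Gamma(k, scale θ): mean = kθ, variance = kθ², so CV = 1/√k.
CV = SD/mean = 7.1/9.88 = 0.7186, hence k = 1/CV² = 1.94.
Then θ = mean/k = 9.88/1.94 = 5.1.

k ≈ 1.94, θ ≈ 5.1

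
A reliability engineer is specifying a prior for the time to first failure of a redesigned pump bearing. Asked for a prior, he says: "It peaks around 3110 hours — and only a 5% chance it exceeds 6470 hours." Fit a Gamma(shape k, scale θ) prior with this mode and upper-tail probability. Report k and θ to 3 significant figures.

Gamma(k,θ) with k>1 has mode (k−1)θ, so θ = 3110/(k−1).
Need P(X < 6470) = 0.95 with θ tied to k this way. Start at k = 2, θ = 3110: P(X<6470) ≈ 0.615.
Too low — raise k to concentrate. Iterating converges to k ≈ 6.15.
Then θ = 3110/(6.15−1) ≈ 604.

k ≈ 6.15, θ ≈ 604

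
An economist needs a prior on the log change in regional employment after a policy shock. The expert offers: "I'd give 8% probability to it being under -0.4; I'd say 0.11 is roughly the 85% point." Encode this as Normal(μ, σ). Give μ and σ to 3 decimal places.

μ = -0.106, σ = 0.209

The p-quantile of Normal(μ,σ) is μ + z_p·σ, with z_{0.08} = -1.405 and z_{0.85} = 1.036.
Eliminate σ: μ = (z₂·x₁ − z₁·x₂)/(z₂ − z₁) = (1.036·-0.4 − (-1.405)·0.11)/2.442 = -0.106.
Then σ = (x₂ − x₁)/(z₂ − z₁) = (0.11 − -0.4)/2.442 = 0.209.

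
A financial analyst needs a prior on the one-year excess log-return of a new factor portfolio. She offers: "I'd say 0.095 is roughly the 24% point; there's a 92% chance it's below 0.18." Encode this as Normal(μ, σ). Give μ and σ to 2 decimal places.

μ = 0.12, σ = 0.04

For Normal(μ,σ), the p-quantile is μ + z_p·σ. Here z_{0.24} = -0.7063, z_{0.92} = 1.405.
So 0.095 = μ − 0.7063σ and 0.18 = μ + 1.405σ.
Subtracting: σ = (0.18 − 0.095)/(1.405 − (-0.7063)) = 0.04.
Then μ = 0.095 − (-0.7063)·0.04 = 0.12.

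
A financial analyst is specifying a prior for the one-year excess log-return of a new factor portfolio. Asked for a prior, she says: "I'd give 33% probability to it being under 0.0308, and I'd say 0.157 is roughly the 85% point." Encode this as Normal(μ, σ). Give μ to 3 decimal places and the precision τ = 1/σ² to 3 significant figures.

The p-quantile of Normal(μ,σ) is μ + z_p·σ, with z_{0.33} = -0.4399 and z_{0.85} = 1.036.
Eliminate σ: μ = (z₂·x₁ − z₁·x₂)/(z₂ − z₁) = (1.036·0.0308 − (-0.4399)·0.157)/1.476 = 0.068.
Then σ = (x₂ − x₁)/(z₂ − z₁) = (0.157 − 0.0308)/1.476 = 0.085.
Precision τ = 1/σ² = 1/0.08548² = 137.

μ = 0.068, τ = 137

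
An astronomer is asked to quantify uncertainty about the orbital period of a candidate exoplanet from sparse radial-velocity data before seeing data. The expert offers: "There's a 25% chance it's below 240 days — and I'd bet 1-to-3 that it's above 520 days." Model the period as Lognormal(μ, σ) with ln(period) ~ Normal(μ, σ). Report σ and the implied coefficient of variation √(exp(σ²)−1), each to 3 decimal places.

σ ≈ 0.573, CV ≈ 0.624

If T ~ Lognormal(μ,σ) then ln T ~ Normal(μ,σ), so the p-quantile of ln T is μ + z_p·σ.
ln(240) = 5.481 and ln(520) = 6.254; z_{0.25} = -0.6745, z_{0.75} = 0.6745.
σ = (6.254 − 5.481)/(0.6745 − (-0.6745)) = 0.573.
μ = 5.481 − (-0.6745)·0.573 = 5.867.
CV = √(exp(σ²)−1) = √(exp(0.3285)−1) = 0.624.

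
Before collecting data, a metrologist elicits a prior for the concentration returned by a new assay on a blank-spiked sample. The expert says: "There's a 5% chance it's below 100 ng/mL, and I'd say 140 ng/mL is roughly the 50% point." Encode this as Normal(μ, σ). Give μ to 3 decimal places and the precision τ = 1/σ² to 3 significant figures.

For Normal(μ,σ), the p-quantile is μ + z_p·σ. Here z_{0.05} = -1.645, z_{0.5} = 0.
So 100 = μ − 1.645σ and 140 = μ + 0σ.
Subtracting: σ = (140 − 100)/(0 − (-1.645)) = 24.318.
Then μ = 100 − (-1.645)·24.318 = 140.000.
Precision τ = 1/σ² = 1/24.32² = 0.00169.

μ = 140.000, τ = 0.00169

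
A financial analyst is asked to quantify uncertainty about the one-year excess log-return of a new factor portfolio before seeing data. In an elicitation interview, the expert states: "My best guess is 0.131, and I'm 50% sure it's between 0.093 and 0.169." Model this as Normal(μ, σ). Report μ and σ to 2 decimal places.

A symmetric 50% interval runs μ ± z·σ with z = 0.6745.
Half-width = 0.038, so σ = 0.038/0.6745 = 0.06.
μ is the stated best guess, 0.13.

μ = 0.13, σ = 0.06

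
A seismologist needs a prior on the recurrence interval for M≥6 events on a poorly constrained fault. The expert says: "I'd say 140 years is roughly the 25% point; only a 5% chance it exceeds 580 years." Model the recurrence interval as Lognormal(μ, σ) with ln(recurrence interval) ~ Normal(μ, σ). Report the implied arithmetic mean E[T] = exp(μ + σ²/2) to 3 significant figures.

E[T] ≈ 255 years

If T ~ Lognormal(μ,σ) then ln T ~ Normal(μ,σ), so the p-quantile of ln T is μ + z_p·σ.
ln(140) = 4.942 and ln(580) = 6.363; z_{0.25} = -0.6745, z_{0.95} = 1.645.
σ = (6.363 − 4.942)/(1.645 − (-0.6745)) = 0.613.
μ = 4.942 − (-0.6745)·0.613 = 5.355.
E[T] = exp(μ + σ²/2) = exp(5.355 + 0.1878) = 255 years.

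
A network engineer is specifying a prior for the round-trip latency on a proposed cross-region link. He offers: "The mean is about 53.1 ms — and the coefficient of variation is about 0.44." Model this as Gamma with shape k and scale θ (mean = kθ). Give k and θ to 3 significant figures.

k ≈ 5.17, θ ≈ 10.3

For Gamma(k, scale θ): mean = kθ, variance = kθ², so CV = 1/√k.
CV = 0.44, hence k = 1/CV² = 5.17.
Then θ = mean/k = 53.1/5.17 = 10.3.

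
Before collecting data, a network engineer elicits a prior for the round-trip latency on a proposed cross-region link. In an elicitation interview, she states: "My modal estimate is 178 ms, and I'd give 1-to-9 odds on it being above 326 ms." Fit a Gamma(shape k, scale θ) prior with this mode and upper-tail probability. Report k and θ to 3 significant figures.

Gamma(k,θ) with k>1 has mode (k−1)θ, so θ = 178/(k−1).
Need P(X < 326) = 0.9 with θ tied to k this way. Start at k = 2, θ = 178: P(X<326) ≈ 0.546.
Too low — raise k to concentrate. Iterating converges to k ≈ 6.21.
Then θ = 178/(6.21−1) ≈ 34.2.

k ≈ 6.21, θ ≈ 34.2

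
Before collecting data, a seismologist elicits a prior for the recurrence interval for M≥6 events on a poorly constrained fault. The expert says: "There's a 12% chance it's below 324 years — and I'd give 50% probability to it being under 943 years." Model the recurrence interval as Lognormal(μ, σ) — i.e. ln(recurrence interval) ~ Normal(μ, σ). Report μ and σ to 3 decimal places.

μ ≈ 6.849, σ ≈ 0.909

If T ~ Lognormal(μ,σ) then ln T ~ Normal(μ,σ), so the p-quantile of ln T is μ + z_p·σ.
ln(324) = 5.781 and ln(943) = 6.849; z_{0.12} = -1.175, z_{0.5} = 0.
σ = (6.849 − 5.781)/(0 − (-1.175)) = 0.909.
μ = 5.781 − (-1.175)·0.909 = 6.849.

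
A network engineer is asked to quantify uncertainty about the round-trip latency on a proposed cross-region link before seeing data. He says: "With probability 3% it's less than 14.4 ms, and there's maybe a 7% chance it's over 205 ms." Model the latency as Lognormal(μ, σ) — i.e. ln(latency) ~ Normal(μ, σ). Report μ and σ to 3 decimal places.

If T ~ Lognormal(μ,σ) then ln T ~ Normal(μ,σ), so the p-quantile of ln T is μ + z_p·σ.
ln(14.4) = 2.667 and ln(205) = 5.323; z_{0.03} = -1.881, z_{0.93} = 1.476.
σ = (5.323 − 2.667)/(1.476 − (-1.881)) = 0.791.
μ = 2.667 − (-1.881)·0.791 = 4.155.

μ ≈ 4.155, σ ≈ 0.791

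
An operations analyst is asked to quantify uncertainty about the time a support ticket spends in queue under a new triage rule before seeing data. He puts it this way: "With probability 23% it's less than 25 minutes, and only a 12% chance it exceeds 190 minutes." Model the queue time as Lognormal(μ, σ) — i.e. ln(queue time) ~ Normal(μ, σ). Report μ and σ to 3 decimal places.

μ ≈ 4.002, σ ≈ 1.060

If T ~ Lognormal(μ,σ) then ln T ~ Normal(μ,σ), so the p-quantile of ln T is μ + z_p·σ.
ln(25) = 3.219 and ln(190) = 5.247; z_{0.23} = -0.7388, z_{0.88} = 1.175.
σ = (5.247 − 3.219)/(1.175 − (-0.7388)) = 1.060.
μ = 3.219 − (-0.7388)·1.060 = 4.002.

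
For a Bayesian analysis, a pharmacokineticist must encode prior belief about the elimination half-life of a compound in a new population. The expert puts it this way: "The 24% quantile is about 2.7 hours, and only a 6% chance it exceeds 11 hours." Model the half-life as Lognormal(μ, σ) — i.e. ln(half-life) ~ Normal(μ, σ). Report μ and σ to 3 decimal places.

If T ~ Lognormal(μ,σ) then ln T ~ Normal(μ,σ), so the p-quantile of ln T is μ + z_p·σ.
ln(2.7) = 0.9933 and ln(11) = 2.398; z_{0.24} = -0.7063, z_{0.94} = 1.555.
σ = (2.398 − 0.9933)/(1.555 − (-0.7063)) = 0.621.
μ = 0.9933 − (-0.7063)·0.621 = 1.432.

μ ≈ 1.432, σ ≈ 0.621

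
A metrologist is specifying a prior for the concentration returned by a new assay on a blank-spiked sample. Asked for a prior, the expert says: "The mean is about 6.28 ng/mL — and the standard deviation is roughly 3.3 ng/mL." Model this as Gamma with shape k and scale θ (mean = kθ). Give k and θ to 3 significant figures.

For Gamma(k, scale θ): mean = kθ, variance = kθ², so CV = 1/√k.
CV = SD/mean = 3.3/6.28 = 0.5255, hence k = 1/CV² = 3.62.
Then θ = mean/k = 6.28/3.62 = 1.73.

k ≈ 3.62, θ ≈ 1.73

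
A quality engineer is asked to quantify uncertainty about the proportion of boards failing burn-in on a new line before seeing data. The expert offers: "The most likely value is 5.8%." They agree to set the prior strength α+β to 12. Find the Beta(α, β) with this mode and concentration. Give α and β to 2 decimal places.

For α,β > 1 the Beta mode is (α−1)/(α+β−2). With α+β = 12, the mode is (α−1)/10.
Set (α−1)/10 = 0.058 → α = 1 + 0.058·10 = 1.58.
β = 12 − α = 10.42.

α = 1.58, β = 10.42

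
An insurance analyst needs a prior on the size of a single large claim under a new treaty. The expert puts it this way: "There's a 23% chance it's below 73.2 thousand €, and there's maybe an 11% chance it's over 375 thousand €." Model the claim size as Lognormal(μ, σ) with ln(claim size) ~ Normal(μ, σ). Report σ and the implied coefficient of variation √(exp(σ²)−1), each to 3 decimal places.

If T ~ Lognormal(μ,σ) then ln T ~ Normal(μ,σ), so the p-quantile of ln T is μ + z_p·σ.
ln(73.2) = 4.293 and ln(375) = 5.927; z_{0.23} = -0.7388, z_{0.89} = 1.227.
σ = (5.927 − 4.293)/(1.227 − (-0.7388)) = 0.831.
μ = 4.293 − (-0.7388)·0.831 = 4.907.
CV = √(exp(σ²)−1) = √(exp(0.6910)−1) = 0.998.

σ ≈ 0.831, CV ≈ 0.998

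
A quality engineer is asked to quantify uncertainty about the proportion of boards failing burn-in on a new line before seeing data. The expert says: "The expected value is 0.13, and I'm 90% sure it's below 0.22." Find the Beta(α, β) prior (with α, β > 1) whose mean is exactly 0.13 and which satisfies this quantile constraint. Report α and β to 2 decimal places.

With mean 0.13 fixed, write α = 0.13s, β = 0.87s where s = α+β.
Need P(θ < 0.22) = 0.9 under Beta(0.13s, 0.87s). Normal approximation: (q−m)/√(m(1−m)/s) ≈ z_{0.9} = 1.28, so s ≈ 0.13·0.87·(1.28)²/(0.22−0.13)² = 22.9.
At s = 22.9: P(θ<0.22) ≈ 0.893. Adjusting to match 0.9 gives s ≈ 24.89.
So α = 0.13·24.89 ≈ 3.24, β = 0.87·24.89 ≈ 21.65.

α ≈ 3.24, β ≈ 21.65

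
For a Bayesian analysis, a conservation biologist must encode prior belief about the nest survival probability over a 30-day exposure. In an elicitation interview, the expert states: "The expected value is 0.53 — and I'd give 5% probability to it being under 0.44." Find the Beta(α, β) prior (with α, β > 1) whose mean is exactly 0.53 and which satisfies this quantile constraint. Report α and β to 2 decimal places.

With mean 0.53 fixed, write α = 0.53s, β = 0.47s where s = α+β.
Need P(θ < 0.44) = 0.05 under Beta(0.53s, 0.47s). Normal approximation: (q−m)/√(m(1−m)/s) ≈ z_{0.05} = -1.64, so s ≈ 0.53·0.47·(-1.64)²/(0.44−0.53)² = 83.2.
At s = 83.2: P(θ<0.44) ≈ 0.050. Adjusting to match 0.05 gives s ≈ 83.11.
So α = 0.53·83.11 ≈ 44.05, β = 0.47·83.11 ≈ 39.06.

α ≈ 44.05, β ≈ 39.06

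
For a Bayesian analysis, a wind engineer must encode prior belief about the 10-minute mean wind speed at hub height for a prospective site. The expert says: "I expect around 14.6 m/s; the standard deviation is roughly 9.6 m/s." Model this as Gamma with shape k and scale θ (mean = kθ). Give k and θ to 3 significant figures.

For Gamma(k, scale θ): mean = kθ, variance = kθ², so CV = 1/√k.
CV = SD/mean = 9.6/14.6 = 0.6575, hence k = 1/CV² = 2.31.
Then θ = mean/k = 14.6/2.31 = 6.31.

k ≈ 2.31, θ ≈ 6.31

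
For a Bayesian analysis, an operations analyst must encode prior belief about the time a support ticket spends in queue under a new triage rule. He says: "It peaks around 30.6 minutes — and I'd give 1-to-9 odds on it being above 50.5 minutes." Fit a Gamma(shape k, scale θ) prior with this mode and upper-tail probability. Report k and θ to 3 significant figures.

Gamma(k,θ) with k>1 has mode (k−1)θ, so θ = 30.6/(k−1).
Need P(X < 50.5) = 0.9 with θ tied to k this way. Start at k = 2, θ = 30.6: P(X<50.5) ≈ 0.491.
Too low — raise k to concentrate. Iterating converges to k ≈ 8.52.
Then θ = 30.6/(8.52−1) ≈ 4.07.

k ≈ 8.52, θ ≈ 4.07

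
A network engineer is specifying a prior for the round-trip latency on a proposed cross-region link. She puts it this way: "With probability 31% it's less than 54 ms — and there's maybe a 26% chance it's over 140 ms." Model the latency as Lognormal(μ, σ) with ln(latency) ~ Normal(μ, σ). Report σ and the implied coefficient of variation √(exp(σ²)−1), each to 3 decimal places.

σ ≈ 0.836, CV ≈ 1.006

If T ~ Lognormal(μ,σ) then ln T ~ Normal(μ,σ), so the p-quantile of ln T is μ + z_p·σ.
ln(54) = 3.989 and ln(140) = 4.942; z_{0.31} = -0.4959, z_{0.74} = 0.6433.
σ = (4.942 − 3.989)/(0.6433 − (-0.4959)) = 0.836.
μ = 3.989 − (-0.4959)·0.836 = 4.404.
CV = √(exp(σ²)−1) = √(exp(0.6993)−1) = 1.006.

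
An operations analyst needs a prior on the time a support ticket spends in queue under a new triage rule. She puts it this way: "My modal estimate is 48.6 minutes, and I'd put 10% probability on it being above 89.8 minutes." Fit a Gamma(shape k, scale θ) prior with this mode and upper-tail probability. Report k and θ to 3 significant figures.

k ≈ 6.06, θ ≈ 9.6

Gamma(k,θ) with k>1 has mode (k−1)θ, so θ = 48.6/(k−1).
Need P(X < 89.8) = 0.9 with θ tied to k this way. Start at k = 2, θ = 48.6: P(X<89.8) ≈ 0.551.
Too low — raise k to concentrate. Iterating converges to k ≈ 6.06.
Then θ = 48.6/(6.06−1) ≈ 9.6.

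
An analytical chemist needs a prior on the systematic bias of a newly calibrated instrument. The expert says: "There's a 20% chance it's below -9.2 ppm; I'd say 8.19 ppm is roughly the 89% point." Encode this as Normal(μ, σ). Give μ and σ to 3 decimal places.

μ = -2.123, σ = 8.408

The p-quantile of Normal(μ,σ) is μ + z_p·σ, with z_{0.2} = -0.8416 and z_{0.89} = 1.227.
Eliminate σ: μ = (z₂·x₁ − z₁·x₂)/(z₂ − z₁) = (1.227·-9.2 − (-0.8416)·8.19)/2.068 = -2.123.
Then σ = (x₂ − x₁)/(z₂ − z₁) = (8.19 − -9.2)/2.068 = 8.408.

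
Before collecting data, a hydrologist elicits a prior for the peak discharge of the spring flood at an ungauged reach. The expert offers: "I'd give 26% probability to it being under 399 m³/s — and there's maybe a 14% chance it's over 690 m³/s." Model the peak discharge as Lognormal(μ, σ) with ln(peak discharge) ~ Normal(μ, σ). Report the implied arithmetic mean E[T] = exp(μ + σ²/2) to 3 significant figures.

If T ~ Lognormal(μ,σ) then ln T ~ Normal(μ,σ), so the p-quantile of ln T is μ + z_p·σ.
ln(399) = 5.989 and ln(690) = 6.537; z_{0.26} = -0.6433, z_{0.86} = 1.08.
σ = (6.537 − 5.989)/(1.08 − (-0.6433)) = 0.318.
μ = 5.989 − (-0.6433)·0.318 = 6.193.
E[T] = exp(μ + σ²/2) = exp(6.193 + 0.0505) = 515 m³/s.

E[T] ≈ 515 m³/s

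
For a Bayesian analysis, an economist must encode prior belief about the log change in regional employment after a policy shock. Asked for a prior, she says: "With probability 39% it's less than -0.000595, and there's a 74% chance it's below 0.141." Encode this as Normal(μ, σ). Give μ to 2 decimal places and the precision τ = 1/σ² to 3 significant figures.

The p-quantile of Normal(μ,σ) is μ + z_p·σ, with z_{0.39} = -0.2793 and z_{0.74} = 0.6433.
Eliminate σ: μ = (z₂·x₁ − z₁·x₂)/(z₂ − z₁) = (0.6433·-0.000595 − (-0.2793)·0.141)/0.9227 = 0.04.
Then σ = (x₂ − x₁)/(z₂ − z₁) = (0.141 − -0.000595)/0.9227 = 0.15.
Precision τ = 1/σ² = 1/0.1535² = 42.5.

μ = 0.04, τ = 42.5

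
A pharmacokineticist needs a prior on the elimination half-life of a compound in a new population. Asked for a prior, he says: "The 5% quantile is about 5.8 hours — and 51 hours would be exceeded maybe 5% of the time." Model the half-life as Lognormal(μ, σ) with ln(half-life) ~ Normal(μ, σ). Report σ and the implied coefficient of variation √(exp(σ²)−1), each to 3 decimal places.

σ ≈ 0.661, CV ≈ 0.740

If T ~ Lognormal(μ,σ) then ln T ~ Normal(μ,σ), so the p-quantile of ln T is μ + z_p·σ.
ln(5.8) = 1.758 and ln(51) = 3.932; z_{0.05} = -1.645, z_{0.95} = 1.645.
σ = (3.932 − 1.758)/(1.645 − (-1.645)) = 0.661.
μ = 1.758 − (-1.645)·0.661 = 2.845.
CV = √(exp(σ²)−1) = √(exp(0.4367)−1) = 0.740.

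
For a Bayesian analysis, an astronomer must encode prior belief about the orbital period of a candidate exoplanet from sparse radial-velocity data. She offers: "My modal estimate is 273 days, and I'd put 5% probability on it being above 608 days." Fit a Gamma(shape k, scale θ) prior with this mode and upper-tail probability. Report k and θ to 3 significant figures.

Gamma(k,θ) with k>1 has mode (k−1)θ, so θ = 273/(k−1).
Need P(X < 608) = 0.95 with θ tied to k this way. Start at k = 2, θ = 273: P(X<608) ≈ 0.652.
Too low — raise k to concentrate. Iterating converges to k ≈ 5.29.
Then θ = 273/(5.29−1) ≈ 63.7.

k ≈ 5.29, θ ≈ 63.7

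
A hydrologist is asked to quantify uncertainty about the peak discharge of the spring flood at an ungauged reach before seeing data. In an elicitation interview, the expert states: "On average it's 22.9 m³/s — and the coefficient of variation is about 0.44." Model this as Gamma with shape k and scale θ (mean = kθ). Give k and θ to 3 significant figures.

k ≈ 5.17, θ ≈ 4.43

For Gamma(k, scale θ): mean = kθ, variance = kθ², so CV = 1/√k.
CV = 0.44, hence k = 1/CV² = 5.17.
Then θ = mean/k = 22.9/5.17 = 4.43.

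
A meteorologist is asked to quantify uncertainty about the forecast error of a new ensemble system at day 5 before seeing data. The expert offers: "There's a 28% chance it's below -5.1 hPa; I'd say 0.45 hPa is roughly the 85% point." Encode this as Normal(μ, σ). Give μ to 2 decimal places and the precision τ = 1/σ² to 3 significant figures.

For Normal(μ,σ), the p-quantile is μ + z_p·σ. Here z_{0.28} = -0.5828, z_{0.85} = 1.036.
So -5.1 = μ − 0.5828σ and 0.45 = μ + 1.036σ.
Subtracting: σ = (0.45 − -5.1)/(1.036 − (-0.5828)) = 3.43.
Then μ = -5.1 − (-0.5828)·3.43 = -3.10.
Precision τ = 1/σ² = 1/3.427² = 0.0851.

μ = -3.10, τ = 0.0851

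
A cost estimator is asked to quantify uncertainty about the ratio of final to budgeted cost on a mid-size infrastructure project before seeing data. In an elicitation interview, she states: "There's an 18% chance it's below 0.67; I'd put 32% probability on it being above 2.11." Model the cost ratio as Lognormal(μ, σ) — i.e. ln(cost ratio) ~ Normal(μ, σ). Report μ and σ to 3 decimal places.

μ ≈ 0.359, σ ≈ 0.829

If T ~ Lognormal(μ,σ) then ln T ~ Normal(μ,σ), so the p-quantile of ln T is μ + z_p·σ.
ln(0.67) = -0.4005 and ln(2.11) = 0.7467; z_{0.18} = -0.9154, z_{0.68} = 0.4677.
σ = (0.7467 − -0.4005)/(0.4677 − (-0.9154)) = 0.829.
μ = -0.4005 − (-0.9154)·0.829 = 0.359.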